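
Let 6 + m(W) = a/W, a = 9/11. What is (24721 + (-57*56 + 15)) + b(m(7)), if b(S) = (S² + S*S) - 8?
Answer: 128097362/5929 ≈ 21605.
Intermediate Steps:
a = 9/11 (a = 9*(1/11) = 9/11 ≈ 0.81818)
m(W) = -6 + 9/(11*W)
b(S) = -8 + 2*S² (b(S) = (S² + S²) - 8 = 2*S² - 8 = -8 + 2*S²)
(24721 + (-57*56 + 15)) + b(m(7)) = (24721 + (-57*56 + 15)) + (-8 + 2*(-6 + (9/11)/7)²) = (24721 + (-3192 + 15)) + (-8 + 2*(-6 + (9/11)*(⅐))²) = (24721 - 3177) + (-8 + 2*(-6 + 9/77)²) = 21544 + (-8 + 2*(-453/77)²) = 21544 + (-8 + 2*(205209/5929)) = 21544 + (-8 + 410418/5929) = 21544 + 362986/5929 = 128097362/5929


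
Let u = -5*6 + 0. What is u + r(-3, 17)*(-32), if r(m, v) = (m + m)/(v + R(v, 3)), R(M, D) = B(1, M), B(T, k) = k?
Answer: -414/17 ≈ -24.353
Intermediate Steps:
R(M, D) = M
r(m, v) = m/v (r(m, v) = (m + m)/(v + v) = (2*m)/((2*v)) = (2*m)*(1/(2*v)) = m/v)
u = -30 (u = -30 + 0 = -30)
u + r(-3, 17)*(-32) = -30 - 3/17*(-32) = -30 + 96/17 = -414/17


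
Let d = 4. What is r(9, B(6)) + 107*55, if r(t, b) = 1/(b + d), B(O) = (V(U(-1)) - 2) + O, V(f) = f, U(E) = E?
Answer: 41196/7 ≈ 5885.1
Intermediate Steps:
B(O) = -3 + O (B(O) = (-1 - 2) + O = -3 + O)
r(t, b) = 1/(4 + b) (r(t, b) = 1/(b + 4) = 1/(4 + b))
r(9, B(6)) + 107*55 = 1/(4 + (-3 + 6)) + 107*55 = 1/(4 + 3) + 5885 = 1/7 + 5885 = ⅐ + 5885 = 41196/7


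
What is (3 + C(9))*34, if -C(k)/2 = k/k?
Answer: 34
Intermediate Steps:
C(k) = -2 (C(k) = -2*k/k = -2*1 = -2)
(3 + C(9))*34 = (3 - 2)*34 = 1*34 = 34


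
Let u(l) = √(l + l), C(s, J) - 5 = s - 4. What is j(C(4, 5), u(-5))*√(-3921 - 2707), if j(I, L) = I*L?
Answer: -10*√16570 ≈ -1287.2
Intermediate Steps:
C(s, J) = 1 + s (C(s, J) = 5 + (s - 4) = 5 + (-4 + s) = 1 + s)
u(l) = √2*√l (u(l) = √(2*l) = √2*√l)
j(C(4, 5), u(-5))*√(-3921 - 2707) = ((1 + 4)*(√2*√(-5)))*√(-3921 - 2707) = (5*(√2*(I*√5)))*√(-6628) = (5*(I*√10))*(2*I*√1657) = (5*I*√10)*(2*I*√1657) = -10*√16570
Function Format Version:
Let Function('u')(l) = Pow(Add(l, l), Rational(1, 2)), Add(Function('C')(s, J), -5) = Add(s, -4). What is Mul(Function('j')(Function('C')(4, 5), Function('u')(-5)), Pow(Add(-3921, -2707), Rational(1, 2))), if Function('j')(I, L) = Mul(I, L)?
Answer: Mul(-10, Pow(16570, Rational(1, 2))) ≈ -1287.2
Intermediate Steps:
Function('C')(s, J) = Add(1, s) (Function('C')(s, J) = Add(5, Add(s, -4)) = Add(5, Add(-4, s)) = Add(1, s))
Function('u')(l) = Mul(Pow(2, Rational(1, 2)), Pow(l, Rational(1, 2))) (Function('u')(l) = Pow(Mul(2, l), Rational(1, 2)) = Mul(Pow(2, Rational(1, 2)), Pow(l, Rational(1, 2))))
Mul(Function('j')(Function('C')(4, 5), Function('u')(-5)), Pow(Add(-3921, -2707), Rational(1, 2))) = Mul(Mul(Add(1, 4), Mul(Pow(2, Rational(1, 2)), Pow(-5, Rational(1, 2)))), Pow(Add(-3921, -2707), Rational(1, 2))) = Mul(Mul(5, Mul(Pow(2, Rational(1, 2)), Mul(I, Pow(5, Rational(1, 2))))), Pow(-6628, Rational(1, 2))) = Mul(Mul(5, Mul(I, Pow(10, Rational(1, 2)))), Mul(2, I, Pow(1657, Rational(1, 2)))) = Mul(Mul(5, I, Pow(10, Rational(1, 2))), Mul(2, I, Pow(1657, Rational(1, 2)))) = Mul(-10, Pow(16570, Rational(1, 2)))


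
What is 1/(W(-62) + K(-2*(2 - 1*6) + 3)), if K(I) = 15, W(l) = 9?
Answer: 1/24 ≈ 0.041667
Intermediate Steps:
1/(W(-62) + K(-2*(2 - 1*6) + 3)) = 1/(9 + 15) = 1/24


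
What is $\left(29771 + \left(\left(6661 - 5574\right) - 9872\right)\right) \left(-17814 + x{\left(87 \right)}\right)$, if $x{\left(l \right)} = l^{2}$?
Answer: $-215001570$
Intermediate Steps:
$\left(29771 + \left(\left(6661 - 5574\right) - 9872\right)\right) \left(-17814 + x{\left(87 \right)}\right) = \left(29771 + \left(\left(6661 - 5574\right) - 9872\right)\right) \left(-17814 + 87^{2}\right) = \left(29771 + \left(1087 - 9872\right)\right) \left(-17814 + 7569\right) = \left(29771 - 8785\right) \left(-10245\right) = 20986 \left(-10245\right) = -215001570$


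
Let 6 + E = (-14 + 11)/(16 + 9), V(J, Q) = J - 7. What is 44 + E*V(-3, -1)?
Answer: 526/5 ≈ 105.20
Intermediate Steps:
V(J, Q) = -7 + J
E = -153/25 (E = -6 + (-14 + 11)/(16 + 9) = -6 - 3/25 = -153/25 ≈ -6.1200)
44 + E*V(-3, -1) = 44 - 153*(-7 - 3)/25 = 44 - 153/25*(-10) = 44 + 306/5 = 526/5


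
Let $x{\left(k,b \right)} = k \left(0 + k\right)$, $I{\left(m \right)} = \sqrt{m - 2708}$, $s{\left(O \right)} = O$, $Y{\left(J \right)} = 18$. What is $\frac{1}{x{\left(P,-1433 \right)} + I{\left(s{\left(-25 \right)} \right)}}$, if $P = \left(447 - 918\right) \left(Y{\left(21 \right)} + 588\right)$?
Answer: $\frac{27156000492}{2212345088164512727103} - \frac{i \sqrt{2733}}{6637035264493538181309} \approx 1.2275 \cdot 10^{-11} - 7.8767 \cdot 10^{-21} i$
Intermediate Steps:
$I{\left(m \right)} = \sqrt{-2708 + m}$
$P = -285426$ ($P = \left(447 - 918\right) \left(18 + 588\right) = \left(-471\right) 606 = -285426$)
$x{\left(k,b \right)} = k^{2}$ ($x{\left(k,b \right)} = k k = k^{2}$)
$\frac{1}{x{\left(P,-1433 \right)} + I{\left(s{\left(-25 \right)} \right)}} = \frac{1}{\left(-285426\right)^{2} + \sqrt{-2708 - 25}} = \frac{1}{81468001476 + \sqrt{-2733}} = \frac{1}{81468001476 + i \sqrt{2733}}$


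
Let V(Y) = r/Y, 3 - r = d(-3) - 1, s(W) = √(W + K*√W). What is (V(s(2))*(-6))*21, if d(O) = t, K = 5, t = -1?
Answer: -630/√(2 + 5*√2) ≈ -209.18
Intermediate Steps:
d(O) = -1
s(W) = √(W + 5*√W)
r = 5 (r = 3 - (-1 - 1) = 3 - 1*(-2) = 3 + 2 = 5)
V(Y) = 5/Y
(V(s(2))*(-6))*21 = ((5/(√(2 + 5*√2)))*(-6))*21 = ((5/√(2 + 5*√2))*(-6))*21 = -30/√(2 + 5*√2)*21 = -630/√(2 + 5*√2)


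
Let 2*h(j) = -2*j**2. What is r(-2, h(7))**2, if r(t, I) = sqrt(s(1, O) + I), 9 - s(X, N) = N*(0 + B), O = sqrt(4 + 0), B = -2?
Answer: -36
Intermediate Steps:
h(j) = -j**2 (h(j) = (-2*j**2)/2 = -j**2)
O = 2 (O = sqrt(4) = 2)
s(X, N) = 9 + 2*N (s(X, N) = 9 - N*(0 - 2) = 9 - N*(-2) = 9 - (-2)*N = 9 + 2*N)
r(t, I) = sqrt(13 + I) (r(t, I) = sqrt((9 + 2*2) + I) = sqrt((9 + 4) + I) = sqrt(13 + I))
r(-2, h(7))**2 = (sqrt(13 - 1*7**2))**2 = (sqrt(13 - 1*49))**2 = (sqrt(13 - 49))**2 = (sqrt(-36))**2 = (6*I)**2 = -36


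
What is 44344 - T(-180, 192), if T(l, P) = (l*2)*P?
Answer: 113464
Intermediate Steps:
T(l, P) = 2*P*l (T(l, P) = (2*l)*P = 2*P*l)
44344 - T(-180, 192) = 44344 - 2*192*(-180) = 44344 - 1*(-69120) = 44344 + 69120 = 113464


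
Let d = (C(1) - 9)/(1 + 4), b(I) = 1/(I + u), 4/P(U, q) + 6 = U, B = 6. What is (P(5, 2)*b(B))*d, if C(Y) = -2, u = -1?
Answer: 44/25 ≈ 1.7600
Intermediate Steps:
P(U, q) = 4/(-6 + U)
b(I) = 1/(-1 + I) (b(I) = 1/(I - 1) = 1/(-1 + I))
d = -11/5 (d = (-2 - 9)/(1 + 4) = -11/5 ≈ -2.2000)
(P(5, 2)*b(B))*d = ((4/(-6 + 5))/(-1 + 6))*(-11/5) = ((4/(-1))/5)*(-11/5) = ((4*(-1))*(⅕))*(-11/5) = -4*⅕*(-11/5) = -⅘*(-11/5) = 44/25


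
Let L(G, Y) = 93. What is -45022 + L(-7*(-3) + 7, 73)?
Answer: -44929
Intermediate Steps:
-45022 + L(-7*(-3) + 7, 73) = -45022 + 93 = -44929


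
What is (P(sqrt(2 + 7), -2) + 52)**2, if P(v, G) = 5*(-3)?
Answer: 1369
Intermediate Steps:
P(v, G) = -15
(P(sqrt(2 + 7), -2) + 52)**2 = (-15 + 52)**2 = 37**2 = 1369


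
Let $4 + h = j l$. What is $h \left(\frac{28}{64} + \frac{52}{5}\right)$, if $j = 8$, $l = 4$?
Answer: $\frac{6069}{20} \approx 303.45$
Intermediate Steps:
$h = 28$ ($h = -4 + 8 \cdot 4 = -4 + 32 = 28$)
$h \left(\frac{28}{64} + \frac{52}{5}\right) = 28 \left(\frac{28}{64} + \frac{52}{5}\right) = 28 \left(28 \cdot \frac{1}{64} + 52 \cdot \frac{1}{5}\right) = 28 \left(\frac{7}{16} + \frac{52}{5}\right) = 28 \cdot \frac{867}{80} = \frac{6069}{20}$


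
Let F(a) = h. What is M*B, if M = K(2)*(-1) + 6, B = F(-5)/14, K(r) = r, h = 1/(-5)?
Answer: -2/35 ≈ -0.057143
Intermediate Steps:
h = -⅕ (h = 1*(-⅕) = -⅕ ≈ -0.20000)
F(a) = -⅕
B = -1/70 (B = -⅕/14 = -⅕*1/14 = -1/70 ≈ -0.014286)
M = 4 (M = 2*(-1) + 6 = -2 + 6 = 4)
M*B = 4*(-1/70) = -2/35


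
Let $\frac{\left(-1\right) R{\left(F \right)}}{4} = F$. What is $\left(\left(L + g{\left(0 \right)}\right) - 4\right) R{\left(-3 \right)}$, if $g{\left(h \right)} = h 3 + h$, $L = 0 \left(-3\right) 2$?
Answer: $-48$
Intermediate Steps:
$L = 0$ ($L = 0 \cdot 2 = 0$)
$R{\left(F \right)} = - 4 F$
$g{\left(h \right)} = 4 h$ ($g{\left(h \right)} = 3 h + h = 4 h$)
$\left(\left(L + g{\left(0 \right)}\right) - 4\right) R{\left(-3 \right)} = \left(\left(0 + 4 \cdot 0\right) - 4\right) \left(\left(-4\right) \left(-3\right)\right) = \left(\left(0 + 0\right) - 4\right) 12 = \left(0 - 4\right) 12 = \left(-4\right) 12 = -48$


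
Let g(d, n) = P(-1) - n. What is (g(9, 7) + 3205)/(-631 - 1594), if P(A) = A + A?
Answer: -3196/2225 ≈ -1.4364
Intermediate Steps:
P(A) = 2*A
g(d, n) = -2 - n (g(d, n) = 2*(-1) - n = -2 - n)
(g(9, 7) + 3205)/(-631 - 1594) = ((-2 - 1*7) + 3205)/(-631 - 1594) = ((-2 - 7) + 3205)/(-2225) = (-9 + 3205)*(-1/2225) = 3196*(-1/2225) = -3196/2225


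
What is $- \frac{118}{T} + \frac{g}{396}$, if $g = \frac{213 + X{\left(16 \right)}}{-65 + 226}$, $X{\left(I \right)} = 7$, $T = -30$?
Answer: $\frac{28522}{7245} \approx 3.9368$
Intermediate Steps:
$g = \frac{220}{161}$ ($g = \frac{213 + 7}{-65 + 226} = \frac{220}{161} \approx 1.3665$)
$- \frac{118}{T} + \frac{g}{396} = - \frac{118}{-30} + \frac{220}{161 \cdot 396} = \left(-118\right) \left(- \frac{1}{30}\right) + \frac{220}{161} \cdot \frac{1}{396} = \frac{59}{15} + \frac{5}{1449} = \frac{28522}{7245}$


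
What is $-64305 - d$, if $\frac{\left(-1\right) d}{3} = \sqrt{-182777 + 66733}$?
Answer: $-64305 + 6 i \sqrt{29011} \approx -64305.0 + 1022.0 i$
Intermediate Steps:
$d = - 6 i \sqrt{29011}$ ($d = - 3 \sqrt{-182777 + 66733} = - 3 \sqrt{-116044} = - 3 \cdot 2 i \sqrt{29011} = - 6 i \sqrt{29011} \approx - 1022.0 i$)
$-64305 - d = -64305 - - 6 i \sqrt{29011} = -64305 + 6 i \sqrt{29011}$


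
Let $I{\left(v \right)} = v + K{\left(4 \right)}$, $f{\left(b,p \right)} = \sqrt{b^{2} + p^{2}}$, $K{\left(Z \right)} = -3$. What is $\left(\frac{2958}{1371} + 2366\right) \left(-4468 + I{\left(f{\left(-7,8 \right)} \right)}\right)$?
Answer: $- \frac{4838730808}{457} + \frac{1082248 \sqrt{113}}{457} \approx -1.0563 \cdot 10^{7}$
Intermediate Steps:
$I{\left(v \right)} = -3 + v$ ($I{\left(v \right)} = v - 3 = -3 + v$)
$\left(\frac{2958}{1371} + 2366\right) \left(-4468 + I{\left(f{\left(-7,8 \right)} \right)}\right) = \left(\frac{2958}{1371} + 2366\right) \left(-4468 - \left(3 - \sqrt{\left(-7\right)^{2} + 8^{2}}\right)\right) = \left(2958 \cdot \frac{1}{1371} + 2366\right) \left(-4468 - \left(3 - \sqrt{49 + 64}\right)\right) = \left(\frac{986}{457} + 2366\right) \left(-4468 - \left(3 - \sqrt{113}\right)\right) = \frac{1082248 \left(-4471 + \sqrt{113}\right)}{457} = - \frac{4838730808}{457} + \frac{1082248 \sqrt{113}}{457}$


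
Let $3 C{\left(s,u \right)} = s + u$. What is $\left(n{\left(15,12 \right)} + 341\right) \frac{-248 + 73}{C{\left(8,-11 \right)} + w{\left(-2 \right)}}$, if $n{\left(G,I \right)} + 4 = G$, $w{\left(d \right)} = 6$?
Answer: $-12320$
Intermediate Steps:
$C{\left(s,u \right)} = \frac{s}{3} + \frac{u}{3}$ ($C{\left(s,u \right)} = \frac{s + u}{3} = \frac{s}{3} + \frac{u}{3}$)
$n{\left(G,I \right)} = -4 + G$
$\left(n{\left(15,12 \right)} + 341\right) \frac{-248 + 73}{C{\left(8,-11 \right)} + w{\left(-2 \right)}} = \left(\left(-4 + 15\right) + 341\right) \frac{-248 + 73}{\left(\frac{1}{3} \cdot 8 + \frac{1}{3} \left(-11\right)\right) + 6} = \left(11 + 341\right) \left(- \frac{175}{\left(\frac{8}{3} - \frac{11}{3}\right) + 6}\right) = 352 \left(- \frac{175}{-1 + 6}\right) = 352 \left(- \frac{175}{5}\right) = 352 \left(\left(-175\right) \frac{1}{5}\right) = 352 \left(-35\right) = -12320$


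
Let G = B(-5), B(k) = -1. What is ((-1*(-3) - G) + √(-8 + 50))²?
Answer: (4 + √42)² ≈ 109.85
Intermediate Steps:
G = -1
((-1*(-3) - G) + √(-8 + 50))² = ((-1*(-3) - 1*(-1)) + √(-8 + 50))² = ((3 + 1) + √42)² = (4 + √42)²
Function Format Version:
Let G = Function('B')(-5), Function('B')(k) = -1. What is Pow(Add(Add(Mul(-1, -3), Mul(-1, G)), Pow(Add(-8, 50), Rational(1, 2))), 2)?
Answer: Pow(Add(4, Pow(42, Rational(1, 2))), 2) ≈ 109.85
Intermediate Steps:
G = -1
Pow(Add(Add(Mul(-1, -3), Mul(-1, G)), Pow(Add(-8, 50), Rational(1, 2))), 2) = Pow(Add(Add(Mul(-1, -3), Mul(-1, -1)), Pow(Add(-8, 50), Rational(1, 2))), 2) = Pow(Add(Add(3, 1), Pow(42, Rational(1, 2))), 2) = Pow(Add(4, Pow(42, Rational(1, 2))), 2)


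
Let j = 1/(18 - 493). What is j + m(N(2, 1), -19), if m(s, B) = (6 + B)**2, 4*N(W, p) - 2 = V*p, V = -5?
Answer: 80274/475 ≈ 169.00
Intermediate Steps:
N(W, p) = 1/2 - 5*p/4 (N(W, p) = 1/2 + (-5*p)/4 = 1/2 - 5*p/4)
j = -1/475 (j = 1/(-475) = -1/475 ≈ -0.0021053)
j + m(N(2, 1), -19) = -1/475 + (6 - 19)**2 = -1/475 + (-13)**2 = -1/475 + 169 = 80274/475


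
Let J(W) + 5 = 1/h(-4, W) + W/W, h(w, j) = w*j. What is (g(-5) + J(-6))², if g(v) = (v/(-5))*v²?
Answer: 255025/576 ≈ 442.75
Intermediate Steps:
h(w, j) = j*w
g(v) = -v³/5 (g(v) = (v*(-⅕))*v² = (-v/5)*v² = -v³/5)
J(W) = -4 - 1/(4*W) (J(W) = -5 + (1/(W*(-4)) + W/W) = -5 + (1/(-4*W) + 1) = -5 + (1*(-1/(4*W)) + 1) = -5 + (-1/(4*W) + 1) = -5 + (1 - 1/(4*W)) = -4 - 1/(4*W))
(g(-5) + J(-6))² = (-⅕*(-5)³ + (-4 - ¼/(-6)))² = (-⅕*(-125) + (-4 - ¼*(-⅙)))² = (25 + (-4 + 1/24))² = (25 - 95/24)² = (505/24)² = 255025/576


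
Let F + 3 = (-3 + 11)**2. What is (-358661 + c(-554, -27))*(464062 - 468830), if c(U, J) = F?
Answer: 1709804800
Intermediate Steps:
F = 61 (F = -3 + (-3 + 11)**2 = -3 + 8**2 = -3 + 64 = 61)
c(U, J) = 61
(-358661 + c(-554, -27))*(464062 - 468830) = (-358661 + 61)*(464062 - 468830) = -358600*(-4768) = 1709804800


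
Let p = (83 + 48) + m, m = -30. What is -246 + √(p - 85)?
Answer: -242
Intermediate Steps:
p = 101 (p = (83 + 48) - 30 = 131 - 30 = 101)
-246 + √(p - 85) = -246 + √(101 - 85) = -246 + √16 = -246 + 4 = -242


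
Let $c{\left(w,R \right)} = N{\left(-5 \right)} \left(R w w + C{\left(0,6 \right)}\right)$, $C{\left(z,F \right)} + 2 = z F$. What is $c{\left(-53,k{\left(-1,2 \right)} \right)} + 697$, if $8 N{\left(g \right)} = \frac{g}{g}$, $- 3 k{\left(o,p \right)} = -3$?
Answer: $\frac{8383}{8} \approx 1047.9$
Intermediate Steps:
$k{\left(o,p \right)} = 1$ ($k{\left(o,p \right)} = \left(- \frac{1}{3}\right) \left(-3\right) = 1$)
$C{\left(z,F \right)} = -2 + F z$ ($C{\left(z,F \right)} = -2 + z F = -2 + F z$)
$N{\left(g \right)} = \frac{1}{8}$ ($N{\left(g \right)} = \frac{g \frac{1}{g}}{8} = \frac{1}{8} \cdot 1 = \frac{1}{8}$)
$c{\left(w,R \right)} = - \frac{1}{4} + \frac{R w^{2}}{8}$ ($c{\left(w,R \right)} = \frac{R w w + \left(-2 + 6 \cdot 0\right)}{8} = \frac{R w^{2} + \left(-2 + 0\right)}{8} = \frac{R w^{2} - 2}{8} = \frac{-2 + R w^{2}}{8} = - \frac{1}{4} + \frac{R w^{2}}{8}$)
$c{\left(-53,k{\left(-1,2 \right)} \right)} + 697 = \left(- \frac{1}{4} + \frac{1}{8} \cdot 1 \left(-53\right)^{2}\right) + 697 = \left(- \frac{1}{4} + \frac{1}{8} \cdot 1 \cdot 2809\right) + 697 = \left(- \frac{1}{4} + \frac{2809}{8}\right) + 697 = \frac{2807}{8} + 697 = \frac{8383}{8}$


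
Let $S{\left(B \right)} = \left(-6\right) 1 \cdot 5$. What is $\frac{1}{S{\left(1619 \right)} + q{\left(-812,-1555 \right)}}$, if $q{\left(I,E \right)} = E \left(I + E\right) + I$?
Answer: $\frac{1}{3679843} \approx 2.7175 \cdot 10^{-7}$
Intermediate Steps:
$q{\left(I,E \right)} = I + E \left(E + I\right)$ ($q{\left(I,E \right)} = E \left(E + I\right) + I = I + E \left(E + I\right)$)
$S{\left(B \right)} = -30$ ($S{\left(B \right)} = \left(-6\right) 5 = -30$)
$\frac{1}{S{\left(1619 \right)} + q{\left(-812,-1555 \right)}} = \frac{1}{-30 - \left(-1261848 - 2418025\right)} = \frac{1}{-30 + \left(-812 + 2418025 + 1262660\right)} = \frac{1}{-30 + 3679873} = \frac{1}{3679843}$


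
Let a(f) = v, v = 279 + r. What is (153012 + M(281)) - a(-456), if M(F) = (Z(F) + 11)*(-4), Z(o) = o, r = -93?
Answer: 151658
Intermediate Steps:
M(F) = -44 - 4*F (M(F) = (F + 11)*(-4) = (11 + F)*(-4) = -44 - 4*F)
v = 186 (v = 279 - 93 = 186)
a(f) = 186
(153012 + M(281)) - a(-456) = (153012 + (-44 - 4*281)) - 1*186 = (153012 + (-44 - 1124)) - 186 = (153012 - 1168) - 186 = 151844 - 186 = 151658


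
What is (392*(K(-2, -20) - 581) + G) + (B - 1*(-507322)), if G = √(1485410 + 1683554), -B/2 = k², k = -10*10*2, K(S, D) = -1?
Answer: 199178 + 2*√792241 ≈ 2.0096e+5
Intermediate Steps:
k = -200 (k = -100*2 = -200)
B = -80000 (B = -2*(-200)² = -2*40000 = -80000)
G = 2*√792241 (G = √3168964 = 2*√792241 ≈ 1780.2)
(392*(K(-2, -20) - 581) + G) + (B - 1*(-507322)) = (392*(-1 - 581) + 2*√792241) + (-80000 - 1*(-507322)) = (392*(-582) + 2*√792241) + (-80000 + 507322) = (-228144 + 2*√792241) + 427322 = 199178 + 2*√792241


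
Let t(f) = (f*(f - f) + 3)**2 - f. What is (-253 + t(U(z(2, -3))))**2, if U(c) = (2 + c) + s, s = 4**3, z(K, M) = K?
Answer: 97344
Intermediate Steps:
s = 64
U(c) = 66 + c (U(c) = (2 + c) + 64 = 66 + c)
t(f) = 9 - f (t(f) = (f*0 + 3)**2 - f = (0 + 3)**2 - f = 3**2 - f = 9 - f)
(-253 + t(U(z(2, -3))))**2 = (-253 + (9 - (66 + 2)))**2 = (-253 + (9 - 1*68))**2 = (-253 + (9 - 68))**2 = (-253 - 59)**2 = (-312)**2 = 97344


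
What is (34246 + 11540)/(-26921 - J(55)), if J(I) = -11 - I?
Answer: -45786/26855 ≈ -1.7049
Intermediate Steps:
(34246 + 11540)/(-26921 - J(55)) = (34246 + 11540)/(-26921 - (-11 - 1*55)) = 45786/(-26921 - (-11 - 55)) = 45786/(-26921 - 1*(-66)) = 45786/(-26921 + 66) = 45786/(-26855) = 45786*(-1/26855) = -45786/26855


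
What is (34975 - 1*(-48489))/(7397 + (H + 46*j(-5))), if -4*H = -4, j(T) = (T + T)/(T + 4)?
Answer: 41732/3929 ≈ 10.622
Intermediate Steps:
j(T) = 2*T/(4 + T) (j(T) = (2*T)/(4 + T) = 2*T/(4 + T))
H = 1 (H = -1/4*(-4) = 1)
(34975 - 1*(-48489))/(7397 + (H + 46*j(-5))) = (34975 - 1*(-48489))/(7397 + (1 + 46*(2*(-5)/(4 - 5)))) = (34975 + 48489)/(7397 + (1 + 46*(2*(-5)/(-1)))) = 83464/(7397 + (1 + 46*(2*(-5)*(-1)))) = 83464/(7397 + (1 + 46*10)) = 83464/(7397 + (1 + 460)) = 83464/(7397 + 461) = 83464/7858 = 83464*(1/7858) = 41732/3929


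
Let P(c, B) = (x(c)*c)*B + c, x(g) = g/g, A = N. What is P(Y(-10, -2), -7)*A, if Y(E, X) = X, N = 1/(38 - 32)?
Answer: 2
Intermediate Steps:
N = 1/6 ≈ 0.16667
A = 1/6 ≈ 0.16667
x(g) = 1
P(c, B) = c + B*c (P(c, B) = (1*c)*B + c = c*B + c = B*c + c = c + B*c)
P(Y(-10, -2), -7)*A = -2*(1 - 7)*(1/6) = -2*(-6)*(1/6) = 12*(1/6) = 2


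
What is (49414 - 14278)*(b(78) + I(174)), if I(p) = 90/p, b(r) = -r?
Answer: -78950592/29 ≈ -2.7224e+6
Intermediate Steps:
(49414 - 14278)*(b(78) + I(174)) = (49414 - 14278)*(-1*78 + 90/174) = 35136*(-78 + 90*(1/174)) = 35136*(-78 + 15/29) = 35136*(-2247/29) = -78950592/29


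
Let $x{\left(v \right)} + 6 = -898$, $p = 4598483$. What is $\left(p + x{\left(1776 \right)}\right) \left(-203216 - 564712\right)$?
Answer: $-3530609646312$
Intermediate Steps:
$x{\left(v \right)} = -904$ ($x{\left(v \right)} = -6 - 898 = -904$)
$\left(p + x{\left(1776 \right)}\right) \left(-203216 - 564712\right) = \left(4598483 - 904\right) \left(-203216 - 564712\right) = 4597579 \left(-767928\right) = -3530609646312$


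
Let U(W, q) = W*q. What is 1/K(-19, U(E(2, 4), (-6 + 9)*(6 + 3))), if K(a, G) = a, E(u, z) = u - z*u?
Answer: -1/19 ≈ -0.052632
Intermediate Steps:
E(u, z) = u - u*z
1/K(-19, U(E(2, 4), (-6 + 9)*(6 + 3))) = 1/(-19) = -1/19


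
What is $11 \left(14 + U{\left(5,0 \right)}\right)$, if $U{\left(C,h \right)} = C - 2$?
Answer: $187$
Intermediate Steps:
$U{\left(C,h \right)} = -2 + C$ ($U{\left(C,h \right)} = C - 2 = -2 + C$)
$11 \left(14 + U{\left(5,0 \right)}\right) = 11 \left(14 + \left(-2 + 5\right)\right) = 11 \left(14 + 3\right) = 11 \cdot 17 = 187$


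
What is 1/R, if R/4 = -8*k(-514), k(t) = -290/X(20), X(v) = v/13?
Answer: 1/6032 ≈ 0.00016578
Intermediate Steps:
X(v) = v/13 (X(v) = v*(1/13) = v/13)
k(t) = -377/2 (k(t) = -290/((1/13)*20) = -290/20/13 = -290*13/20 = -377/2)
R = 6032 (R = 4*(-8*(-377/2)) = 4*1508 = 6032)
1/R = 1/6032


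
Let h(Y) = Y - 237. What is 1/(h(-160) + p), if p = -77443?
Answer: -1/77840 ≈ -1.2847e-5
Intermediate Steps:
h(Y) = -237 + Y
1/(h(-160) + p) = 1/((-237 - 160) - 77443) = 1/(-397 - 77443) = 1/(-77840) = -1/77840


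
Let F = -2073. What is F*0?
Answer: 0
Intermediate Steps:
F*0 = -2073*0 = 0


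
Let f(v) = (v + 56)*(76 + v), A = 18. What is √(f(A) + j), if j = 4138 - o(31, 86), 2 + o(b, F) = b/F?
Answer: 15*√364726/86 ≈ 105.34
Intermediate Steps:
o(b, F) = -2 + b/F
f(v) = (56 + v)*(76 + v)
j = 356009/86 (j = 4138 - (-2 + 31/86) = 4138 - 1*(-141/86) = 4138 + 141/86 = 356009/86 ≈ 4139.6)
√(f(A) + j) = √((4256 + 18² + 132*18) + 356009/86) = √((4256 + 324 + 2376) + 356009/86) = √(6956 + 356009/86) = √(954225/86) = 15*√364726/86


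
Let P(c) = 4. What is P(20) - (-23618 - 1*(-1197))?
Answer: 22425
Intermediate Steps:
P(20) - (-23618 - 1*(-1197)) = 4 - (-23618 - 1*(-1197)) = 4 - (-23618 + 1197) = 4 - 1*(-22421) = 4 + 22421 = 22425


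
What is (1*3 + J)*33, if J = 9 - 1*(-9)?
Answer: 693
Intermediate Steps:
J = 18 (J = 9 + 9 = 18)
(1*3 + J)*33 = (1*3 + 18)*33 = (3 + 18)*33 = 21*33 = 693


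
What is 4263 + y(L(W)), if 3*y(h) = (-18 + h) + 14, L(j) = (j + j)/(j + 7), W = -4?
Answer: 38347/9 ≈ 4260.8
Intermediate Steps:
L(j) = 2*j/(7 + j) (L(j) = (2*j)/(7 + j) = 2*j/(7 + j))
y(h) = -4/3 + h/3 (y(h) = ((-18 + h) + 14)/3 = (-4 + h)/3 = -4/3 + h/3)
4263 + y(L(W)) = 4263 + (-4/3 + (2*(-4)/(7 - 4))/3) = 4263 + (-4/3 + (2*(-4)/3)/3) = 4263 + (-4/3 + (2*(-4)*(⅓))/3) = 4263 + (-4/3 + (⅓)*(-8/3)) = 4263 + (-4/3 - 8/9) = 4263 - 20/9 = 38347/9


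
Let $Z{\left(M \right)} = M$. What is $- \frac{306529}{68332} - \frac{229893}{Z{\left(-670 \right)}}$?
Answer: $\frac{7751837023}{22891220} \approx 338.64$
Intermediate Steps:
$- \frac{306529}{68332} - \frac{229893}{Z{\left(-670 \right)}} = - \frac{306529}{68332} - \frac{229893}{-670} = \left(-306529\right) \frac{1}{68332} - - \frac{229893}{670} = - \frac{306529}{68332} + \frac{229893}{670} = \frac{7751837023}{22891220}$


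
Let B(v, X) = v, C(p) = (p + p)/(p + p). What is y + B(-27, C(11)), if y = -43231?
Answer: -43258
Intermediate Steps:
C(p) = 1 (C(p) = (2*p)/((2*p)) = (2*p)*(1/(2*p)) = 1)
y + B(-27, C(11)) = -43231 - 27 = -43258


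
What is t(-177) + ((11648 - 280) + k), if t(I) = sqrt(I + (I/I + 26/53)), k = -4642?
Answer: 6726 + I*sqrt(493006)/53 ≈ 6726.0 + 13.248*I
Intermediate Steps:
t(I) = sqrt(79/53 + I) (t(I) = sqrt(I + (1 + 26*(1/53))) = sqrt(I + (1 + 26/53)) = sqrt(I + 79/53) = sqrt(79/53 + I))
t(-177) + ((11648 - 280) + k) = sqrt(4187 + 2809*(-177))/53 + ((11648 - 280) - 4642) = sqrt(4187 - 497193)/53 + (11368 - 4642) = sqrt(-493006)/53 + 6726 = (I*sqrt(493006))/53 + 6726 = I*sqrt(493006)/53 + 6726 = 6726 + I*sqrt(493006)/53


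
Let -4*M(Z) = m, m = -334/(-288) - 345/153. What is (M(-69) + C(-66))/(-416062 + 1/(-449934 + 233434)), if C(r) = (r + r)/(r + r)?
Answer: -675101125/220509531506448 ≈ -3.0616e-6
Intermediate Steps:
m = -2681/2448 (m = -334*(-1/288) - 345*1/153 = 167/144 - 115/51 = -2681/2448 ≈ -1.0952)
M(Z) = 2681/9792 (M(Z) = -¼*(-2681/2448) = 2681/9792)
C(r) = 1 (C(r) = (2*r)/((2*r)) = (2*r)*(1/(2*r)) = 1)
(M(-69) + C(-66))/(-416062 + 1/(-449934 + 233434)) = (2681/9792 + 1)/(-416062 + 1/(-449934 + 233434)) = 12473/(9792*(-416062 + 1/(-216500))) = 12473/(9792*(-416062 - 1/216500)) = 12473/(9792*(-90077423001/216500)) = (12473/9792)*(-216500/90077423001) = -675101125/220509531506448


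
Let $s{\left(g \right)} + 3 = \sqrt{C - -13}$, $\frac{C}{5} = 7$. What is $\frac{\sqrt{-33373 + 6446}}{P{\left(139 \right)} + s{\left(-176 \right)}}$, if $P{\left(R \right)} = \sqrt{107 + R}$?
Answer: $\frac{i \sqrt{26927}}{-3 + \sqrt{246} + 4 \sqrt{3}} \approx 8.3668 i$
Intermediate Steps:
$C = 35$ ($C = 5 \cdot 7 = 35$)
$s{\left(g \right)} = -3 + 4 \sqrt{3}$ ($s{\left(g \right)} = -3 + \sqrt{35 - -13} = -3 + \sqrt{35 + \left(-37 + 50\right)} = -3 + \sqrt{35 + 13} = -3 + \sqrt{48} = -3 + 4 \sqrt{3}$)
$\frac{\sqrt{-33373 + 6446}}{P{\left(139 \right)} + s{\left(-176 \right)}} = \frac{\sqrt{-33373 + 6446}}{\sqrt{107 + 139} - \left(3 - 4 \sqrt{3}\right)} = \frac{\sqrt{-26927}}{\sqrt{246} - \left(3 - 4 \sqrt{3}\right)} = \frac{i \sqrt{26927}}{-3 + \sqrt{246} + 4 \sqrt{3}}$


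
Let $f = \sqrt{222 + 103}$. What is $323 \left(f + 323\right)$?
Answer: $104329 + 1615 \sqrt{13} \approx 1.1015 \cdot 10^{5}$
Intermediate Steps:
$f = 5 \sqrt{13}$ ($f = \sqrt{325} = 5 \sqrt{13} \approx 18.028$)
$323 \left(f + 323\right) = 323 \left(5 \sqrt{13} + 323\right) = 323 \left(323 + 5 \sqrt{13}\right) = 104329 + 1615 \sqrt{13}$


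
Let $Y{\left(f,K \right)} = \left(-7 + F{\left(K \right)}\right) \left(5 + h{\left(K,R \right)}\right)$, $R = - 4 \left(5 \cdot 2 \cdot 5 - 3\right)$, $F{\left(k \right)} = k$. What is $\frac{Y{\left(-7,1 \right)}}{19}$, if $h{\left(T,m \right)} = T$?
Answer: $- \frac{36}{19} \approx -1.8947$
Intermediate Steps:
$R = -188$ ($R = - 4 \left(10 \cdot 5 - 3\right) = - 4 \left(50 - 3\right) = \left(-4\right) 47 = -188$)
$Y{\left(f,K \right)} = \left(-7 + K\right) \left(5 + K\right)$
$\frac{Y{\left(-7,1 \right)}}{19} = \frac{-35 + 1^{2} - 2}{19} = \left(-35 + 1 - 2\right) \frac{1}{19} = \left(-36\right) \frac{1}{19} = - \frac{36}{19}$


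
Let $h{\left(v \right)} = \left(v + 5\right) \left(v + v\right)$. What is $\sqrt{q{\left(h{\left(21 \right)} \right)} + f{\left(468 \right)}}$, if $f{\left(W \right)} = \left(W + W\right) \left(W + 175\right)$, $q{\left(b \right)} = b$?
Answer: $2 \sqrt{150735} \approx 776.49$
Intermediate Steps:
$h{\left(v \right)} = 2 v \left(5 + v\right)$ ($h{\left(v \right)} = \left(5 + v\right) 2 v = 2 v \left(5 + v\right)$)
$f{\left(W \right)} = 2 W \left(175 + W\right)$
$\sqrt{q{\left(h{\left(21 \right)} \right)} + f{\left(468 \right)}} = \sqrt{2 \cdot 21 \left(5 + 21\right) + 2 \cdot 468 \left(175 + 468\right)} = \sqrt{2 \cdot 21 \cdot 26 + 2 \cdot 468 \cdot 643} = \sqrt{1092 + 601848} = \sqrt{602940} = 2 \sqrt{150735}$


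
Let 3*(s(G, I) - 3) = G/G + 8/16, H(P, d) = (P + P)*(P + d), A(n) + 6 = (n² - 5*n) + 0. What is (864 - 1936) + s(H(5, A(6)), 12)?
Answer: -2137/2 ≈ -1068.5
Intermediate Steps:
A(n) = -6 + n² - 5*n (A(n) = -6 + ((n² - 5*n) + 0) = -6 + (n² - 5*n) = -6 + n² - 5*n)
H(P, d) = 2*P*(P + d) (H(P, d) = (2*P)*(P + d) = 2*P*(P + d))
s(G, I) = 7/2 (s(G, I) = 3 + (G/G + 8/16)/3 = 3 + (1 + 8*(1/16))/3 = 3 + (1 + ½)/3 = 3 + (⅓)*(3/2) = 3 + ½ = 7/2)
(864 - 1936) + s(H(5, A(6)), 12) = (864 - 1936) + 7/2 = -1072 + 7/2 = -2137/2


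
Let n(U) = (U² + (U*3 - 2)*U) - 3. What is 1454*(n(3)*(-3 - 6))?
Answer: -353322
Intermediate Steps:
n(U) = -3 + U² + U*(-2 + 3*U) (n(U) = (U² + (3*U - 2)*U) - 3 = (U² + (-2 + 3*U)*U) - 3 = (U² + U*(-2 + 3*U)) - 3 = -3 + U² + U*(-2 + 3*U))
1454*(n(3)*(-3 - 6)) = 1454*((-3 - 2*3 + 4*3²)*(-3 - 6)) = 1454*((-3 - 6 + 4*9)*(-9)) = 1454*((-3 - 6 + 36)*(-9)) = 1454*(27*(-9)) = 1454*(-243) = -353322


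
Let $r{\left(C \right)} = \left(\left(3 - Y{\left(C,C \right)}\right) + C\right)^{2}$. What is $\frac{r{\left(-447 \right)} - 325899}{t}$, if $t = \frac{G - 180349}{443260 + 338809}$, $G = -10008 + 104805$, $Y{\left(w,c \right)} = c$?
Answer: $\frac{127434233205}{42776} \approx 2.9791 \cdot 10^{6}$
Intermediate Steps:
$G = 94797$
$r{\left(C \right)} = 9$ ($r{\left(C \right)} = \left(\left(3 - C\right) + C\right)^{2} = 3^{2} = 9$)
$t = - \frac{85552}{782069}$ ($t = \frac{94797 - 180349}{443260 + 338809} = - \frac{85552}{782069} \approx -0.10939$)
$\frac{r{\left(-447 \right)} - 325899}{t} = \frac{9 - 325899}{- \frac{85552}{782069}} = \left(9 - 325899\right) \left(- \frac{782069}{85552}\right) = \left(-325890\right) \left(- \frac{782069}{85552}\right) = \frac{127434233205}{42776}$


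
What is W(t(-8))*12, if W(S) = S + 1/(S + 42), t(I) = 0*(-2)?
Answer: 2/7 ≈ 0.28571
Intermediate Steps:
t(I) = 0
W(S) = S + 1/(42 + S)
W(t(-8))*12 = ((1 + 0² + 42*0)/(42 + 0))*12 = ((1 + 0 + 0)/42)*12 = ((1/42)*1)*12 = (1/42)*12 = 2/7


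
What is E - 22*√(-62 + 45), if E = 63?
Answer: 63 - 22*I*√17 ≈ 63.0 - 90.708*I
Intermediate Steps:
E - 22*√(-62 + 45) = 63 - 22*√(-62 + 45) = 63 - 22*I*√17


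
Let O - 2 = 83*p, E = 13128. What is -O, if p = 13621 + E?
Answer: -2220169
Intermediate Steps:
p = 26749 (p = 13621 + 13128 = 26749)
O = 2220169 (O = 2 + 83*26749 = 2 + 2220167 = 2220169)
-O = -1*2220169 = -2220169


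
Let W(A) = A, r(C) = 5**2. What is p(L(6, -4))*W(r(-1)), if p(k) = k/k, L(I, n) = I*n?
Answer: 25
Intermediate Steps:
p(k) = 1
r(C) = 25
p(L(6, -4))*W(r(-1)) = 1*25 = 25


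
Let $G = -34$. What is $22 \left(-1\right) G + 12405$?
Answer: $13153$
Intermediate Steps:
$22 \left(-1\right) G + 12405 = 22 \left(-1\right) \left(-34\right) + 12405 = \left(-22\right) \left(-34\right) + 12405 = 748 + 12405 = 13153$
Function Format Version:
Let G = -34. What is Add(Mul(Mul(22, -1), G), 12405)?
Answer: 13153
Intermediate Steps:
Add(Mul(Mul(22, -1), G), 12405) = Add(Mul(Mul(22, -1), -34), 12405) = Add(Mul(-22, -34), 12405) = Add(748, 12405) = 13153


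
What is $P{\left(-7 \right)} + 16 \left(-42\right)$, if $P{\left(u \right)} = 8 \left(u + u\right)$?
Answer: $-784$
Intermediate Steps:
$P{\left(u \right)} = 16 u$ ($P{\left(u \right)} = 8 \cdot 2 u = 16 u$)
$P{\left(-7 \right)} + 16 \left(-42\right) = 16 \left(-7\right) + 16 \left(-42\right) = -112 - 672 = -784$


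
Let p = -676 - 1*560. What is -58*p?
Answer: 71688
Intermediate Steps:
p = -1236 (p = -676 - 560 = -1236)
-58*p = -58*(-1236) = 71688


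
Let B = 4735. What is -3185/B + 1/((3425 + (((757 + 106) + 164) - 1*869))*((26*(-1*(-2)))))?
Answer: -118682345/176441252 ≈ -0.67265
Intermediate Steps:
-3185/B + 1/((3425 + (((757 + 106) + 164) - 1*869))*((26*(-1*(-2))))) = -3185/4735 + 1/((3425 + (((757 + 106) + 164) - 1*869))*((26*(-1*(-2))))) = -3185*1/4735 + 1/((3425 + ((863 + 164) - 869))*((26*2))) = -637/947 + 1/((3425 + (1027 - 869))*52) = -637/947 + (1/52)/(3425 + 158) = -637/947 + (1/52)/3583 = -637/947 + (1/3583)*(1/52) = -637/947 + 1/186316 = -118682345/176441252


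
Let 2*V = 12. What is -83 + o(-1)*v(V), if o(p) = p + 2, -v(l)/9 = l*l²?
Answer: -2027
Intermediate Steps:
V = 6 (V = (½)*12 = 6)
v(l) = -9*l³ (v(l) = -9*l*l² = -9*l³)
o(p) = 2 + p
-83 + o(-1)*v(V) = -83 + (2 - 1)*(-9*6³) = -83 + 1*(-9*216) = -83 + 1*(-1944) = -83 - 1944 = -2027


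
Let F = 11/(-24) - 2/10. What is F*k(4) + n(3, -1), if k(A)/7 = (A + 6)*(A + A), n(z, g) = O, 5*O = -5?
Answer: -1109/3 ≈ -369.67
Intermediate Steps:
O = -1 (O = (⅕)*(-5) = -1)
n(z, g) = -1
k(A) = 14*A*(6 + A) (k(A) = 7*((A + 6)*(A + A)) = 7*((6 + A)*(2*A)) = 7*(2*A*(6 + A)) = 14*A*(6 + A))
F = -79/120 (F = 11*(-1/24) - 2*⅒ = -11/24 - ⅕ = -79/120 ≈ -0.65833)
F*k(4) + n(3, -1) = -553*4*(6 + 4)/60 - 1 = -553*4*10/60 - 1 = -79/120*560 - 1 = -1106/3 - 1 = -1109/3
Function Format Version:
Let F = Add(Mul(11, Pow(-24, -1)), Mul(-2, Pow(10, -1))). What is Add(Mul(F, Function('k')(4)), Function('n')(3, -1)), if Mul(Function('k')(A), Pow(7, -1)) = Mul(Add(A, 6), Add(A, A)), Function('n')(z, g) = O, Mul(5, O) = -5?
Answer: Rational(-1109, 3) ≈ -369.67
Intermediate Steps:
O = -1 (O = Mul(Rational(1, 5), -5) = -1)
Function('n')(z, g) = -1
Function('k')(A) = Mul(14, A, Add(6, A)) (Function('k')(A) = Mul(7, Mul(Add(A, 6), Add(A, A))) = Mul(7, Mul(Add(6, A), Mul(2, A))) = Mul(7, Mul(2, A, Add(6, A))) = Mul(14, A, Add(6, A)))
F = Rational(-79, 120) (F = Add(Mul(11, Rational(-1, 24)), Mul(-2, Rational(1, 10))) = Add(Rational(-11, 24), Rational(-1, 5)) = Rational(-79, 120) ≈ -0.65833)
Add(Mul(F, Function('k')(4)), Function('n')(3, -1)) = Add(Mul(Rational(-79, 120), Mul(14, 4, Add(6, 4))), -1) = Add(Mul(Rational(-79, 120), Mul(14, 4, 10)), -1) = Add(Mul(Rational(-79, 120), 560), -1) = Add(Rational(-1106, 3), -1) = Rational(-1109, 3)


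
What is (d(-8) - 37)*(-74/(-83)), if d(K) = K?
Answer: -3330/83 ≈ -40.120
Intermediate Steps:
(d(-8) - 37)*(-74/(-83)) = (-8 - 37)*(-74/(-83)) = -(-3330)*(-1)/83 = -45*74/83 = -3330/83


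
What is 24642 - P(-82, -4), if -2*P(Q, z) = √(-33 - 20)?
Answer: 24642 + I*√53/2 ≈ 24642.0 + 3.6401*I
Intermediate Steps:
P(Q, z) = -I*√53/2 (P(Q, z) = -√(-33 - 20)/2 = -I*√53/2)
24642 - P(-82, -4) = 24642 - (-1)*I*√53/2 = 24642 + I*√53/2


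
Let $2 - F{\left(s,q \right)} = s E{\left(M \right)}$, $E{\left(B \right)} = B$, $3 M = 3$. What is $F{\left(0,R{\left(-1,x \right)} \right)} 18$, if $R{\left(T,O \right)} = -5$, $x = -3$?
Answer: $36$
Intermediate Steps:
$M = 1$ ($M = \frac{1}{3} \cdot 3 = 1$)
$F{\left(s,q \right)} = 2 - s$ ($F{\left(s,q \right)} = 2 - s 1 = 2 - s$)
$F{\left(0,R{\left(-1,x \right)} \right)} 18 = \left(2 - 0\right) 18 = \left(2 + 0\right) 18 = 2 \cdot 18 = 36$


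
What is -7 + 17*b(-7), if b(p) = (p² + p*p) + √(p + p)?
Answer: 1659 + 17*I*√14 ≈ 1659.0 + 63.608*I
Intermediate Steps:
b(p) = 2*p² + √2*√p (b(p) = (p² + p²) + √(2*p) = 2*p² + √2*√p)
-7 + 17*b(-7) = -7 + 17*(2*(-7)² + √2*√(-7)) = -7 + 17*(2*49 + √2*(I*√7)) = -7 + 17*(98 + I*√14) = -7 + (1666 + 17*I*√14) = 1659 + 17*I*√14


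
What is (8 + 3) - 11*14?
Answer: -143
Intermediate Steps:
(8 + 3) - 11*14 = 11 - 154 = -143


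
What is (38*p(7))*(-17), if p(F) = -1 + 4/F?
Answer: 1938/7 ≈ 276.86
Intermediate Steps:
(38*p(7))*(-17) = (38*((4 - 1*7)/7))*(-17) = (38*((4 - 7)/7))*(-17) = (38*((⅐)*(-3)))*(-17) = (38*(-3/7))*(-17) = -114/7*(-17) = 1938/7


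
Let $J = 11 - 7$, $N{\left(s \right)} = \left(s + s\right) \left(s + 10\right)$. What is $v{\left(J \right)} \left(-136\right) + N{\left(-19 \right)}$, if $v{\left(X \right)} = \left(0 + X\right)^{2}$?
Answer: $-1834$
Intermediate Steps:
$N{\left(s \right)} = 2 s \left(10 + s\right)$
$J = 4$
$v{\left(X \right)} = X^{2}$
$v{\left(J \right)} \left(-136\right) + N{\left(-19 \right)} = 4^{2} \left(-136\right) + 2 \left(-19\right) \left(10 - 19\right) = 16 \left(-136\right) + 2 \left(-19\right) \left(-9\right) = -2176 + 342 = -1834$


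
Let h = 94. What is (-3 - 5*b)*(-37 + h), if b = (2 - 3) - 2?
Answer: 684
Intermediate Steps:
b = -3 (b = -1 - 2 = -3)
(-3 - 5*b)*(-37 + h) = (-3 - 5*(-3))*(-37 + 94) = (-3 + 15)*57 = 12*57 = 684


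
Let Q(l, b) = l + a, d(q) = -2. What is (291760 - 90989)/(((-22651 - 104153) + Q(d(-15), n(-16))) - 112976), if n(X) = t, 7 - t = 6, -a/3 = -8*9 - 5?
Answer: -200771/239551 ≈ -0.83811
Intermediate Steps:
a = 231 (a = -3*(-8*9 - 5) = -3*(-72 - 5) = -3*(-77) = 231)
t = 1 (t = 7 - 1*6 = 7 - 6 = 1)
n(X) = 1
Q(l, b) = 231 + l (Q(l, b) = l + 231 = 231 + l)
(291760 - 90989)/(((-22651 - 104153) + Q(d(-15), n(-16))) - 112976) = (291760 - 90989)/(((-22651 - 104153) + (231 - 2)) - 112976) = 200771/((-126804 + 229) - 112976) = 200771/(-126575 - 112976) = 200771/(-239551) = 200771*(-1/239551) = -200771/239551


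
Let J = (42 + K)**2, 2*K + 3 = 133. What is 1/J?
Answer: 1/11449 ≈ 8.7344e-5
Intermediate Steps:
K = 65 (K = -3/2 + (1/2)*133 = -3/2 + 133/2 = 65)
J = 11449 (J = (42 + 65)**2 = 107**2 = 11449)
1/J = 1/11449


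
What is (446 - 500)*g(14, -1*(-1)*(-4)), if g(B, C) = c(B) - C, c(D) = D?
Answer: -972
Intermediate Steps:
g(B, C) = B - C
(446 - 500)*g(14, -1*(-1)*(-4)) = (446 - 500)*(14 - (-1*(-1))*(-4)) = -54*(14 - (-4)) = -54*(14 - 1*(-4)) = -54*(14 + 4) = -54*18 = -972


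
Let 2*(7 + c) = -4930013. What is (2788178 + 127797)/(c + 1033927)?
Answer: -5831950/2862173 ≈ -2.0376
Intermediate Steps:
c = -4930027/2 (c = -7 + (½)*(-4930013) = -7 - 4930013/2 = -4930027/2 ≈ -2.4650e+6)
(2788178 + 127797)/(c + 1033927) = (2788178 + 127797)/(-4930027/2 + 1033927) = 2915975/(-2862173/2) = 2915975*(-2/2862173) = -5831950/2862173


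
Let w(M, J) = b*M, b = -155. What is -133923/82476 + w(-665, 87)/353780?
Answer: -2435969/1828218 ≈ -1.3324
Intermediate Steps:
w(M, J) = -155*M
-133923/82476 + w(-665, 87)/353780 = -133923/82476 - 155*(-665)/353780 = -133923*1/82476 + 103075*(1/353780) = -44641/27492 + 155/532 = -2435969/1828218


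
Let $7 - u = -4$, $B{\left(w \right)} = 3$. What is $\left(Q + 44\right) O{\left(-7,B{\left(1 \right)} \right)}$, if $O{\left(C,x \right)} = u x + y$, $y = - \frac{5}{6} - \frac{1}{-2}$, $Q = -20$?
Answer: $784$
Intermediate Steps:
$u = 11$ ($u = 7 - -4 = 7 + 4 = 11$)
$y = - \frac{1}{3}$ ($y = \left(-5\right) \frac{1}{6} - - \frac{1}{2} = - \frac{5}{6} + \frac{1}{2} = - \frac{1}{3} \approx -0.33333$)
$O{\left(C,x \right)} = - \frac{1}{3} + 11 x$ ($O{\left(C,x \right)} = 11 x - \frac{1}{3} = - \frac{1}{3} + 11 x$)
$\left(Q + 44\right) O{\left(-7,B{\left(1 \right)} \right)} = \left(-20 + 44\right) \left(- \frac{1}{3} + 11 \cdot 3\right) = 24 \left(- \frac{1}{3} + 33\right) = 24 \cdot \frac{98}{3} = 784$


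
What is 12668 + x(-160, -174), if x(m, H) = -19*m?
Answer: 15708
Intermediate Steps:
12668 + x(-160, -174) = 12668 - 19*(-160) = 12668 + 3040 = 15708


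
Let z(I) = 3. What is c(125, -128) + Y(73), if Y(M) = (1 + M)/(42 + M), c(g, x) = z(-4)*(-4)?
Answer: -1306/115 ≈ -11.357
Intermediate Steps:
c(g, x) = -12 (c(g, x) = 3*(-4) = -12)
Y(M) = (1 + M)/(42 + M)
c(125, -128) + Y(73) = -12 + (1 + 73)/(42 + 73) = -12 + 74/115 = -1306/115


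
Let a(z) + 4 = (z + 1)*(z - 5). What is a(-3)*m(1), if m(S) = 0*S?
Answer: 0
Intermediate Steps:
m(S) = 0
a(z) = -4 + (1 + z)*(-5 + z) (a(z) = -4 + (z + 1)*(z - 5) = -4 + (1 + z)*(-5 + z))
a(-3)*m(1) = (-9 + (-3)² - 4*(-3))*0 = (-9 + 9 + 12)*0 = 12*0 = 0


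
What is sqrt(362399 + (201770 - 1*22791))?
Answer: sqrt(541378) ≈ 735.78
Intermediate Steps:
sqrt(362399 + (201770 - 1*22791)) = sqrt(362399 + (201770 - 22791)) = sqrt(362399 + 178979) = sqrt(541378)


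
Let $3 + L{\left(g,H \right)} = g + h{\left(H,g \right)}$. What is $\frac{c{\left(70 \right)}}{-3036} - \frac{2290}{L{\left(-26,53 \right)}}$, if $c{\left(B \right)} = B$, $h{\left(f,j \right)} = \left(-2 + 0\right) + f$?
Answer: $- \frac{158045}{1518} \approx -104.11$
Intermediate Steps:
$h{\left(f,j \right)} = -2 + f$
$L{\left(g,H \right)} = -5 + H + g$ ($L{\left(g,H \right)} = -3 + \left(g + \left(-2 + H\right)\right) = -3 + \left(-2 + H + g\right) = -5 + H + g$)
$\frac{c{\left(70 \right)}}{-3036} - \frac{2290}{L{\left(-26,53 \right)}} = \frac{70}{-3036} - \frac{2290}{-5 + 53 - 26} = 70 \left(- \frac{1}{3036}\right) - \frac{2290}{22} = - \frac{35}{1518} - \frac{1145}{11} = - \frac{158045}{1518}$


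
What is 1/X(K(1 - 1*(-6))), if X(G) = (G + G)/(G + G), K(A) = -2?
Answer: 1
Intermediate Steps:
X(G) = 1 (X(G) = (2*G)/((2*G)) = (2*G)*(1/(2*G)) = 1)
1/X(K(1 - 1*(-6))) = 1/1 = 1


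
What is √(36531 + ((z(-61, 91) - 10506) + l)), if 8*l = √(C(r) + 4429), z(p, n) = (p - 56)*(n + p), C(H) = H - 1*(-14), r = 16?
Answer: √(360240 + 14*√91)/4 ≈ 150.08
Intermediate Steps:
C(H) = 14 + H (C(H) = H + 14 = 14 + H)
z(p, n) = (-56 + p)*(n + p)
l = 7*√91/8 (l = √((14 + 16) + 4429)/8 = √(30 + 4429)/8 = √4459/8 = (7*√91)/8 = 7*√91/8 ≈ 8.3470)
√(36531 + ((z(-61, 91) - 10506) + l)) = √(36531 + ((((-61)² - 56*91 - 56*(-61) + 91*(-61)) - 10506) + 7*√91/8)) = √(36531 + (((3721 - 5096 + 3416 - 5551) - 10506) + 7*√91/8)) = √(36531 + ((-3510 - 10506) + 7*√91/8)) = √(36531 + (-14016 + 7*√91/8)) = √(22515 + 7*√91/8)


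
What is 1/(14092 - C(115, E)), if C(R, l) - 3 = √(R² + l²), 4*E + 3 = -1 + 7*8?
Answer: 14089/198486527 + √13394/198486527 ≈ 7.1565e-5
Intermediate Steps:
E = 13 (E = -¾ + (-1 + 7*8)/4 = -¾ + (-1 + 56)/4 = -¾ + (¼)*55 = -¾ + 55/4 = 13)
C(R, l) = 3 + √(R² + l²)
1/(14092 - C(115, E)) = 1/(14092 - (3 + √(115² + 13²))) = 1/(14092 - (3 + √(13225 + 169))) = 1/(14092 - (3 + √13394)) = 1/(14092 + (-3 - √13394)) = 1/(14089 - √13394)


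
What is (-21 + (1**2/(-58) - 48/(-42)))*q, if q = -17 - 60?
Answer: 88759/58 ≈ 1530.3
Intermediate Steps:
q = -77
(-21 + (1**2/(-58) - 48/(-42)))*q = (-21 + (1**2/(-58) - 48/(-42)))*(-77) = (-21 + (1*(-1/58) - 48*(-1/42)))*(-77) = (-21 + (-1/58 + 8/7))*(-77) = (-21 + 457/406)*(-77) = -8069/406*(-77) = 88759/58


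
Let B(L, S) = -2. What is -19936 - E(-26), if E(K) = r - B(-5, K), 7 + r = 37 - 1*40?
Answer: -19928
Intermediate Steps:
r = -10 (r = -7 + (37 - 1*40) = -7 + (37 - 40) = -7 - 3 = -10)
E(K) = -8 (E(K) = -10 - 1*(-2) = -10 + 2 = -8)
-19936 - E(-26) = -19936 - 1*(-8) = -19936 + 8 = -19928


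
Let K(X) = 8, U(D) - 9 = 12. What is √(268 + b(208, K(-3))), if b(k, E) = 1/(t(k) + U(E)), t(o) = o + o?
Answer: 39*√33649/437 ≈ 16.371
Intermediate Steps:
U(D) = 21 (U(D) = 9 + 12 = 21)
t(o) = 2*o
b(k, E) = 1/(21 + 2*k) (b(k, E) = 1/(2*k + 21) = 1/(21 + 2*k))
√(268 + b(208, K(-3))) = √(268 + 1/(21 + 2*208)) = √(268 + 1/(21 + 416)) = √(268 + 1/437) = √(117117/437) = 39*√33649/437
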